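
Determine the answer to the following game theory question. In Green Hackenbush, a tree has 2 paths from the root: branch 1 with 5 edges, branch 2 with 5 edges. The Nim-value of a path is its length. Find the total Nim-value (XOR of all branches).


The tree has 2 branches from the ground vertex.
In Green Hackenbush, the Nim-value of a simple path of length k is k.
Branch 1: length 5, Nim-value = 5
Branch 2: length 5, Nim-value = 5
Total Nim-value = XOR of all branch values:
0 XOR 5 = 5
5 XOR 5 = 0
Nim-value of the tree = 0

0


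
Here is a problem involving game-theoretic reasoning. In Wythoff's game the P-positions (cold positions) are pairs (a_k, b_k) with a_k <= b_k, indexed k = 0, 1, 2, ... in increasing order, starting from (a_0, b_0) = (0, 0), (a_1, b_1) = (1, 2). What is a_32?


By Wythoff's theorem, a_k = floor(k * phi) and b_k = floor(k * phi^2) = a_k + k, where phi = (1 + sqrt(5))/2 is the golden ratio.
phi = (1 + sqrt(5))/2 = 1.618034
k = 32
k * phi = 32 * 1.618034 = 51.777088
a_32 = floor(k * phi) = 51

51


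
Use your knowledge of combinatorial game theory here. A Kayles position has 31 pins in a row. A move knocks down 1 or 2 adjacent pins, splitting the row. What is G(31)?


Kayles: a move removes 1 or 2 adjacent pins from a contiguous row.
Removing pins from a row of k leaves two independent rows (a, b) with a + b = k - 1 (one pin) or a + b = k - 2 (two pins); an end removal gives a = 0.
By Sprague-Grundy, G(k) = mex{ G(a) XOR G(b) } over all these splits. G(0) = 0.
G(1): splits (0,0):0^0=0 -> mex({0}) = 1
G(2): splits (0,1):0^1=1 (0,0):0^0=0 -> mex({0, 1}) = 2
G(3): splits (0,2):0^2=2 (1,1):1^1=0 (0,1):0^1=1 -> mex({0, 1, 2}) = 3
G(4): splits (0,3):0^3=3 (1,2):1^2=3 (0,2):0^2=2 (1,1):1^1=0 -> mex({0, 2, 3}) = 1
G(5): splits (0,4):0^1=1 (1,3):1^3=2 (2,2):2^2=0 (0,3):0^3=3 (1,2):1^2=3 -> mex({0, 1, 2, 3}) = 4
G(6) = mex({0, 1, 2, 4}) = 3
G(7) = mex({0, 1, 3, 4, 5}) = 2
G(8) = mex({0, 2, 3, 5, 6}) = 1
G(9) = mex({0, 1, 2, 3, 6, 7}) = 4
G(10) = mex({0, 1, 3, 4, 5, 7}) = 2
G(11) = mex({0, 1, 2, 3, 4, 5}) = 6
G(12) = mex({0, 1, 2, 3, 5, 6, 7}) = 4
G(13) = mex({0, 2, 3, 4, 6, 7}) = 1
G(14) = mex({0, 1, 4, 5, 6, 7}) = 2
G(15) = mex({0, 1, 2, 3, 4, 5, 6}) = 7
G(16) = mex({0, 2, 3, 5, 6, 7}) = 1
G(17) = mex({0, 1, 2, 3, 5, 6, 7}) = 4
G(18) = mex({0, 1, 2, 4, 5, 6}) = 3
G(19) = mex({0, 1, 3, 4, 5, 7}) = 2
G(20) = mex({0, 2, 3, 4, 5, 6, 7}) = 1
G(21) = mex({0, 1, 2, 3, 5, 6, 7}) = 4
G(22) = mex({0, 1, 2, 3, 4, 5, 7}) = 6
G(23) = mex({0, 1, 2, 3, 4, 5, 6}) = 7
G(24) = mex({0, 1, 2, 3, 5, 6, 7}) = 4
G(25) = mex({0, 2, 3, 4, 6, 7}) = 1
G(26) = mex({0, 1, 3, 4, 5, 6, 7}) = 2
G(27) = mex({0, 1, 2, 3, 4, 5, 6, 7}) = 8
G(28) = mex({0, 1, 2, 3, 4, 6, 7, 8}) = 5
G(29) = mex({0, 1, 2, 3, 5, 6, 7, 8, 9}) = 4
G(30) = mex({0, 1, 2, 3, 4, 5, 6, 9, 10}) = 7
G(31) = mex({0, 1, 3, 4, 5, 7, 10, 11}) = 2
Therefore G(31) = 2.

2


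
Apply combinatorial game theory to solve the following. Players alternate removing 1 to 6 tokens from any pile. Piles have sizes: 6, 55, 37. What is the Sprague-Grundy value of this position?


Subtraction set: {1, 2, 3, 4, 5, 6}
For this subtraction set, G(n) = n mod 7 (period = max + 1 = 7).
Pile 1 (size 6): G(6) = 6 mod 7 = 6
Pile 2 (size 55): G(55) = 55 mod 7 = 6
Pile 3 (size 37): G(37) = 37 mod 7 = 2
Total Grundy value = XOR of all: 6 XOR 6 XOR 2 = 2

2


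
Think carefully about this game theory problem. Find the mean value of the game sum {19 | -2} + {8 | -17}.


G1 = {19 | -2}, G2 = {8 | -17}
Each is a switch {a | b} with numbers a > b; its mean value is (a + b)/2, and mean value is additive over game sums: m(G1 + G2) = m(G1) + m(G2).
Mean of G1 = (19 + (-2))/2 = 17/2 = 17/2
Mean of G2 = (8 + (-17))/2 = -9/2 = -9/2
Mean of G1 + G2 = 17/2 + -9/2 = 4

4


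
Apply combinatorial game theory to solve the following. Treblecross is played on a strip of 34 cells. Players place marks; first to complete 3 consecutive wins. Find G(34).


Treblecross: place X on empty cells; 3-in-a-row wins.
Playing within two cells of an existing X lets the opponent win at once, so sensible play treats the cells i-2..i+2 around each X as dead. The player left with no safe cell loses, so this is a normal-play take-away game on strips of safe cells.
Placing X at cell i (0-indexed) of a strip of k safe cells leaves independent strips of sizes max(0, i-2) and max(0, k-i-3). Hence G(k) = mex{ G(max(0,i-2)) XOR G(max(0,k-i-3)) : 0 <= i < k }, with G(0) = 0.
G(1): splits (0,0):0^0=0 -> mex({0}) = 1
G(2): splits (0,0):0^0=0 -> mex({0}) = 1
G(3): splits (0,0):0^0=0 -> mex({0}) = 1
G(4): splits (0,1):0^1=1 (0,0):0^0=0 -> mex({0, 1}) = 2
G(5): splits (0,2):0^1=1 (0,1):0^1=1 (0,0):0^0=0 -> mex({0, 1}) = 2
G(6) = mex({1}) = 0
G(7) = mex({0, 1, 2}) = 3
G(8) = mex({0, 1, 2}) = 3
G(9) = mex({0, 2}) = 1
G(10) = mex({0, 2, 3}) = 1
G(11) = mex({0, 3}) = 1
G(12) = mex({1, 3}) = 0
G(13) = mex({0, 1, 2, 3}) = 4
G(14) = mex({0, 1, 2}) = 3
G(15) = mex({0, 1, 2}) = 3
G(16) = mex({0, 1, 2, 4}) = 3
G(17) = mex({0, 1, 3, 4}) = 2
G(18) = mex({0, 1, 3, 4}) = 2
G(19) = mex({0, 1, 3, 5}) = 2
G(20) = mex({0, 1, 2, 3, 5}) = 4
G(21) = mex({0, 1, 2, 3, 5}) = 4
G(22) = mex({1, 2, 6}) = 0
G(23) = mex({0, 1, 2, 3, 4, 6}) = 5
G(24) = mex({0, 1, 2, 3, 4}) = 5
G(25) = mex({0, 1, 3, 4, 7}) = 2
G(26) = mex({0, 1, 3, 4, 5, 7}) = 2
G(27) = mex({0, 1, 3, 5}) = 2
G(28) = mex({0, 1, 2, 5}) = 3
G(29) = mex({0, 1, 2, 4, 5, 6}) = 3
G(30) = mex({1, 2, 4, 6}) = 0
G(31) = mex({0, 1, 2, 3, 4, 6}) = 5
G(32) = mex({1, 2, 3, 4, 7}) = 0
G(33) = mex({0, 3, 7}) = 1
G(34) = mex({0, 2, 3, 5, 7}) = 1
Therefore G(34) = 1.

1


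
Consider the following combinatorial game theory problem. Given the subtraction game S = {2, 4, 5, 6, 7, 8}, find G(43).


The subtraction set is S = {2, 4, 5, 6, 7, 8}.
G(k) = mex{ G(k - s) : s in S, s <= k }. We compute iteratively: G(0) = 0.
G(1) = mex({}) = 0
G(2) = mex({0}) = 1
G(3) = mex({0}) = 1
G(4) = mex({0, 1}) = 2
G(5) = mex({0, 1}) = 2
G(6) = mex({0, 1, 2}) = 3
G(7) = mex({0, 1, 2}) = 3
G(8) = mex({0, 1, 2, 3}) = 4
G(9) = mex({0, 1, 2, 3}) = 4
G(10) = mex({1, 2, 3, 4}) = 0
G(11) = mex({1, 2, 3, 4}) = 0
G(12) = mex({0, 2, 3, 4}) = 1
G(13) = mex({0, 2, 3, 4}) = 1
G(14) = mex({0, 1, 3, 4}) = 2
G(15) = mex({0, 1, 3, 4}) = 2
G(16) = mex({0, 1, 2, 4}) = 3
G(17) = mex({0, 1, 2, 4}) = 3
Observe that G(10)..G(17) = 0, 0, 1, 1, 2, 2, 3, 3 repeats G(0)..G(7) = 0, 0, 1, 1, 2, 2, 3, 3.
For k >= max(S) = 8, G(k) is determined by the previous 8 values G(k-8)..G(k-1); a window of 8 consecutive values has recurred shifted by 10, so by induction G(k + 10) = G(k) for all k >= 0: the sequence is periodic from the start with period 10.
One period: G(0..9) = 0, 0, 1, 1, 2, 2, 3, 3, 4, 4.
43 mod 10 = 3, so G(43) = G(3) = 1.

1


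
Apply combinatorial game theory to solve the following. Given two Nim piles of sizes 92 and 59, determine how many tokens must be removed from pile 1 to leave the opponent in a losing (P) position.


Piles: 92 and 59
Current XOR: 92 XOR 59 = 103 (non-zero, so this is an N-position).
To make the XOR zero, we need to find a move that balances the piles.
For pile 1 (size 92): target = 92 XOR 103 = 59
We reduce pile 1 from 92 to 59.
Tokens removed: 92 - 59 = 33
Verification: 59 XOR 59 = 0

33


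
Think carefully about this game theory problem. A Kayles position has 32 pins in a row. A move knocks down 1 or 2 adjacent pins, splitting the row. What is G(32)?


Kayles: a move removes 1 or 2 adjacent pins from a contiguous row.
Removing pins from a row of k leaves two independent rows (a, b) with a + b = k - 1 (one pin) or a + b = k - 2 (two pins); an end removal gives a = 0.
By Sprague-Grundy, G(k) = mex{ G(a) XOR G(b) } over all these splits. G(0) = 0.
G(1): splits (0,0):0^0=0 -> mex({0}) = 1
G(2): splits (0,1):0^1=1 (0,0):0^0=0 -> mex({0, 1}) = 2
G(3): splits (0,2):0^2=2 (1,1):1^1=0 (0,1):0^1=1 -> mex({0, 1, 2}) = 3
G(4): splits (0,3):0^3=3 (1,2):1^2=3 (0,2):0^2=2 (1,1):1^1=0 -> mex({0, 2, 3}) = 1
G(5): splits (0,4):0^1=1 (1,3):1^3=2 (2,2):2^2=0 (0,3):0^3=3 (1,2):1^2=3 -> mex({0, 1, 2, 3}) = 4
G(6) = mex({0, 1, 2, 4}) = 3
G(7) = mex({0, 1, 3, 4, 5}) = 2
G(8) = mex({0, 2, 3, 5, 6}) = 1
G(9) = mex({0, 1, 2, 3, 6, 7}) = 4
G(10) = mex({0, 1, 3, 4, 5, 7}) = 2
G(11) = mex({0, 1, 2, 3, 4, 5}) = 6
G(12) = mex({0, 1, 2, 3, 5, 6, 7}) = 4
G(13) = mex({0, 2, 3, 4, 6, 7}) = 1
G(14) = mex({0, 1, 4, 5, 6, 7}) = 2
G(15) = mex({0, 1, 2, 3, 4, 5, 6}) = 7
G(16) = mex({0, 2, 3, 5, 6, 7}) = 1
G(17) = mex({0, 1, 2, 3, 5, 6, 7}) = 4
G(18) = mex({0, 1, 2, 4, 5, 6}) = 3
G(19) = mex({0, 1, 3, 4, 5, 7}) = 2
G(20) = mex({0, 2, 3, 4, 5, 6, 7}) = 1
G(21) = mex({0, 1, 2, 3, 5, 6, 7}) = 4
G(22) = mex({0, 1, 2, 3, 4, 5, 7}) = 6
G(23) = mex({0, 1, 2, 3, 4, 5, 6}) = 7
G(24) = mex({0, 1, 2, 3, 5, 6, 7}) = 4
G(25) = mex({0, 2, 3, 4, 6, 7}) = 1
G(26) = mex({0, 1, 3, 4, 5, 6, 7}) = 2
G(27) = mex({0, 1, 2, 3, 4, 5, 6, 7}) = 8
G(28) = mex({0, 1, 2, 3, 4, 6, 7, 8}) = 5
G(29) = mex({0, 1, 2, 3, 5, 6, 7, 8, 9}) = 4
G(30) = mex({0, 1, 2, 3, 4, 5, 6, 9, 10}) = 7
G(31) = mex({0, 1, 3, 4, 5, 7, 10, 11}) = 2
G(32) = mex({0, 2, 3, 4, 5, 6, 7, 9, 11}) = 1
Therefore G(32) = 1.

1


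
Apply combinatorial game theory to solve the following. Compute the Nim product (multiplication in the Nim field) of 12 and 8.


Nim multiplication is bilinear over XOR: (u XOR v) * w = (u*w) XOR (v*w).
So we split each operand into its bit components and XOR the pairwise Nim products.
12 = 4 + 8 (as XOR of powers of 2).
8 = 8 (as XOR of powers of 2).
Using the standard Nim-product table on single bits:
  2*2 = 3,   2*4 = 8,   2*8 = 12,
  4*4 = 6,   4*8 = 11,  8*8 = 13,
and  1*x = x (identity), k*l = l*k (commutative).
Pairwise Nim products:
  4 * 8 = 11
  8 * 8 = 13
XOR them: 11 XOR 13 = 6.
Result: 12 * 8 = 6 (in Nim).

6


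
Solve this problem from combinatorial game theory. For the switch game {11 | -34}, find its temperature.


The game is {11 | -34}, a switch {a | b} with numbers a > b.
Cooling {a | b} by t gives {a - t | b + t}, which stops being hot when a - t = b + t, i.e. at t = (a - b)/2. So the temperature of a switch is (a - b)/2.
Temperature = (Left option - Right option) / 2
= (11 - (-34)) / 2
= 45 / 2
= 45/2

45/2


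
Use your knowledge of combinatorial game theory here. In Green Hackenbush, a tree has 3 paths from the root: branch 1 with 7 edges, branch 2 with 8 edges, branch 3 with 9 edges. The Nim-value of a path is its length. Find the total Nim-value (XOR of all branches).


The tree has 3 branches from the ground vertex.
In Green Hackenbush, the Nim-value of a simple path of length k is k.
Branch 1: length 7, Nim-value = 7
Branch 2: length 8, Nim-value = 8
Branch 3: length 9, Nim-value = 9
Total Nim-value = XOR of all branch values:
0 XOR 7 = 7
7 XOR 8 = 15
15 XOR 9 = 6
Nim-value of the tree = 6

6


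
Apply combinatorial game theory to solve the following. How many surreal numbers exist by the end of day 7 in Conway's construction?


Day 0: {|} = 0 is born. Count = 1.
Day n: the number of surreal numbers born by day n is 2^(n+1) - 1.
By day 0: 2^1 - 1 = 1
By day 1: 2^2 - 1 = 3
By day 2: 2^3 - 1 = 7
By day 3: 2^4 - 1 = 15
By day 4: 2^5 - 1 = 31
By day 5: 2^6 - 1 = 63
By day 6: 2^7 - 1 = 127
By day 7: 2^8 - 1 = 255
By day 7: 255 surreal numbers.

255


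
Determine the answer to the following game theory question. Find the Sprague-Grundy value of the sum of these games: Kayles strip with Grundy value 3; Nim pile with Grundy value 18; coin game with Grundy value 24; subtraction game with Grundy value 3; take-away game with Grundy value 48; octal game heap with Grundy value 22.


By the Sprague-Grundy theorem, the Grundy value of a sum of games is the XOR of individual Grundy values.
Kayles strip: Grundy value = 3. Running XOR: 0 XOR 3 = 3
Nim pile: Grundy value = 18. Running XOR: 3 XOR 18 = 17
coin game: Grundy value = 24. Running XOR: 17 XOR 24 = 9
subtraction game: Grundy value = 3. Running XOR: 9 XOR 3 = 10
take-away game: Grundy value = 48. Running XOR: 10 XOR 48 = 58
octal game heap: Grundy value = 22. Running XOR: 58 XOR 22 = 44
The combined Grundy value is 44.

44


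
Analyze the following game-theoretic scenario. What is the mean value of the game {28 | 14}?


Game = {28 | 14}, a switch {a | b} with numbers a > b.
Its thermograph has left wall a - t and right wall b + t, which meet at t = (a - b)/2, where both equal (a + b)/2. So the mast (mean value) is at (a + b)/2.
Mean = (28 + (14))/2 = 42/2 = 21

21


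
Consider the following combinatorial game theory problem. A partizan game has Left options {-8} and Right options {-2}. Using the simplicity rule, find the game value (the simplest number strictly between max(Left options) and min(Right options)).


Left options: {-8}, max = -8
Right options: {-2}, min = -2
All options are numbers and max(Left) < min(Right), so by the simplicity theorem the value is the simplest (earliest-born) number strictly between -8 and -2.
Integers -7 through -3 all lie strictly between -8 and -2.
Among integers, the simplest (lowest birthday = smallest |n|; 0 is born on day 0, +-n on day n) is -3.
No non-integer in the interval can be simpler: if x is a non-integer in the interval, then floor(x) or ceil(x) also lies in the interval (the interval contains an integer), and both are proper prefixes of x's sign expansion, i.e. born earlier. So the game value is -3.
Game value = -3

-3


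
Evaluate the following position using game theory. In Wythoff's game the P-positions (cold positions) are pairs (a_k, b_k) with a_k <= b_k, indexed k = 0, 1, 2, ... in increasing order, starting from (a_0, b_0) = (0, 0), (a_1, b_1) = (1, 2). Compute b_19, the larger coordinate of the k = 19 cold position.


By Wythoff's theorem, a_k = floor(k * phi) and b_k = floor(k * phi^2) = a_k + k, where phi = (1 + sqrt(5))/2 is the golden ratio.
phi = (1 + sqrt(5))/2 = 1.618034
phi^2 = phi + 1 = 2.618034
k = 19
k * phi^2 = 19 * 2.618034 = 49.742646
b_19 = floor(k * phi^2) = 49 (check: a_19 + k = 30 + 19 = 49)

49


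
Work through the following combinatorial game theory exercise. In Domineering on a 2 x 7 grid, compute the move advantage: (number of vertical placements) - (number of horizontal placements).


Board is 2 x 7 (rows x cols).
Left (vertical) placements: (rows-1) * cols = 1 * 7 = 7
Right (horizontal) placements: rows * (cols-1) = 2 * 6 = 12
Advantage = Left - Right = 7 - 12 = -5

-5


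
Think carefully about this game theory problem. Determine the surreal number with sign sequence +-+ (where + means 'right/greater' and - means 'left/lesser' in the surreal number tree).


Sign expansion: +-+
Rule: track bounds (lo, hi), initially (-inf, +inf). On '+', the current value becomes lo and we move to the simplest number in (value, hi): value + 1 if hi = +inf, otherwise the midpoint (value + hi)/2. On '-', the current value becomes hi and we move to value - 1 if lo = -inf, otherwise the midpoint (lo + value)/2.
Start at 0.
Step 1: sign = +, move right. Bounds: (0, +inf). Value = 1
Step 2: sign = -, move left. Bounds: (0, 1). Value = 1/2
Step 3: sign = +, move right. Bounds: (1/2, 1). Value = 3/4
The surreal number with sign expansion +-+ is 3/4.

3/4


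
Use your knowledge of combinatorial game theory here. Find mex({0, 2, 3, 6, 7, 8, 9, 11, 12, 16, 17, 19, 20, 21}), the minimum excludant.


Set = {0, 2, 3, 6, 7, 8, 9, 11, 12, 16, 17, 19, 20, 21}
0 is in the set.
1 is NOT in the set. This is the mex.
mex = 1

1


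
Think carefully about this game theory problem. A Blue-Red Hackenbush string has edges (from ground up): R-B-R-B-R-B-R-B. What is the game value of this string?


Edges (from ground): R-B-R-B-R-B-R-B
By Berlekamp's sign-expansion rule, a Blue-Red Hackenbush stalk has the value of the surreal number whose sign sequence is the edge sequence with B -> + and R -> -.
Sign sequence: -+-+-+-+
Trace the sign expansion in the surreal number tree, starting from 0:
Edge 1: R (sign -) -> bounds (-inf, 0), value = -1
Edge 2: B (sign +) -> bounds (-1, 0), value = -1/2
Edge 3: R (sign -) -> bounds (-1, -1/2), value = -3/4
Edge 4: B (sign +) -> bounds (-3/4, -1/2), value = -5/8
Edge 5: R (sign -) -> bounds (-3/4, -5/8), value = -11/16
Edge 6: B (sign +) -> bounds (-11/16, -5/8), value = -21/32
Edge 7: R (sign -) -> bounds (-11/16, -21/32), value = -43/64
Edge 8: B (sign +) -> bounds (-43/64, -21/32), value = -85/128
Game value = -85/128

-85/128


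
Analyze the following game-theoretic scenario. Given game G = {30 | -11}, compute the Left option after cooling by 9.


Original game: {30 | -11} (a switch {a | b} with a > b).
Cooling by t (for t below the temperature (a - b)/2 = 41/2) taxes each move by t: {a | b} cooled by t is {a - t | b + t}.
Cooling amount: t = 9
Cooled Left option: 30 - 9 = 21
Cooled Right option: -11 + 9 = -2
Cooled game: {21 | -2}
Left option = 21

21


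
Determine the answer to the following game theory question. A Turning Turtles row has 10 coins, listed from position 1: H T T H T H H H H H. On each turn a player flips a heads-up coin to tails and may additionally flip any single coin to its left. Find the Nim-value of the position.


Coins: H T T H T H H H H H
Key fact: a single head at position k behaves exactly like a Nim heap of size k (turning it to T and optionally flipping a coin at j < k corresponds to moving the heap from k to j, or to 0), and heads combine as a disjunctive sum (two heads at the same place would cancel, matching j XOR j = 0). So the Nim-value is the XOR of the 1-indexed positions of the heads.
Face-up positions (1-indexed): [1, 4, 6, 7, 8, 9, 10]
XOR 0 with 1: 0 XOR 1 = 1
XOR 1 with 4: 1 XOR 4 = 5
XOR 5 with 6: 5 XOR 6 = 3
XOR 3 with 7: 3 XOR 7 = 4
XOR 4 with 8: 4 XOR 8 = 12
XOR 12 with 9: 12 XOR 9 = 5
XOR 5 with 10: 5 XOR 10 = 15
Nim-value = 15

15


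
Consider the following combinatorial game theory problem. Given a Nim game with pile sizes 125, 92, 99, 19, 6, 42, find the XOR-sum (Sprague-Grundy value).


We need the XOR (exclusive or) of all pile sizes.
After XOR-ing pile 1 (size 125): 0 XOR 125 = 125
After XOR-ing pile 2 (size 92): 125 XOR 92 = 33
After XOR-ing pile 3 (size 99): 33 XOR 99 = 66
After XOR-ing pile 4 (size 19): 66 XOR 19 = 81
After XOR-ing pile 5 (size 6): 81 XOR 6 = 87
After XOR-ing pile 6 (size 42): 87 XOR 42 = 125
The Nim-value of this position is 125.

125


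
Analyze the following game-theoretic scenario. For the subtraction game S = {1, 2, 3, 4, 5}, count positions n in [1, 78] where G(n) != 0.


Subtraction set S = {1, 2, 3, 4, 5}, so G(n) = n mod 6.
G(n) = 0 when n is a multiple of 6.
Multiples of 6 in [1, 78]: 13
N-positions (nonzero Grundy) = 78 - 13 = 65

65


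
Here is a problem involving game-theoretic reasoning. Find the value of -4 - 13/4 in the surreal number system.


x = -4, y = 13/4
Converting to common denominator: 4
x = -16/4, y = 13/4
x - y = -4 - 13/4 = -29/4

-29/4


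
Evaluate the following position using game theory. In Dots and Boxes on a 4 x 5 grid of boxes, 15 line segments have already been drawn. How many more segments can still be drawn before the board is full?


Grid: 4 x 5 boxes, i.e. 5 rows and 6 columns of dots.
Horizontal edges: (rows + 1) * cols = 5 * 5 = 25
Vertical edges: rows * (cols + 1) = 4 * 6 = 24
Total edges: 25 + 24 = 49
Edges drawn: 15
Remaining: 49 - 15 = 34

34


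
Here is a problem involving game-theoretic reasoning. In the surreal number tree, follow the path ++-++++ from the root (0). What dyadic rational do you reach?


Sign expansion: ++-++++
Rule: track bounds (lo, hi), initially (-inf, +inf). On '+', the current value becomes lo and we move to the simplest number in (value, hi): value + 1 if hi = +inf, otherwise the midpoint (value + hi)/2. On '-', the current value becomes hi and we move to value - 1 if lo = -inf, otherwise the midpoint (lo + value)/2.
Start at 0.
Step 1: sign = +, move right. Bounds: (0, +inf). Value = 1
Step 2: sign = +, move right. Bounds: (1, +inf). Value = 2
Step 3: sign = -, move left. Bounds: (1, 2). Value = 3/2
Step 4: sign = +, move right. Bounds: (3/2, 2). Value = 7/4
Step 5: sign = +, move right. Bounds: (7/4, 2). Value = 15/8
Step 6: sign = +, move right. Bounds: (15/8, 2). Value = 31/16
Step 7: sign = +, move right. Bounds: (31/16, 2). Value = 63/32
The surreal number with sign expansion ++-++++ is 63/32.

63/32


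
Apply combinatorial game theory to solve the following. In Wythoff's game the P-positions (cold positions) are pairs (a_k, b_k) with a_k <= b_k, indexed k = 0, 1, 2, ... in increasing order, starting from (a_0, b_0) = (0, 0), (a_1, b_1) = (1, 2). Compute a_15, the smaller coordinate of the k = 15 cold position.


By Wythoff's theorem, a_k = floor(k * phi) and b_k = floor(k * phi^2) = a_k + k, where phi = (1 + sqrt(5))/2 is the golden ratio.
phi = (1 + sqrt(5))/2 = 1.618034
k = 15
k * phi = 15 * 1.618034 = 24.270510
a_15 = floor(k * phi) = 24

24


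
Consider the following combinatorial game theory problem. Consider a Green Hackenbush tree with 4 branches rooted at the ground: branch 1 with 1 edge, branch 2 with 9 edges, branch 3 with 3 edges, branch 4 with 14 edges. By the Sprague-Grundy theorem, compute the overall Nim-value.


The tree has 4 branches from the ground vertex.
In Green Hackenbush, the Nim-value of a simple path of length k is k.
Branch 1: length 1, Nim-value = 1
Branch 2: length 9, Nim-value = 9
Branch 3: length 3, Nim-value = 3
Branch 4: length 14, Nim-value = 14
Total Nim-value = XOR of all branch values:
0 XOR 1 = 1
1 XOR 9 = 8
8 XOR 3 = 11
11 XOR 14 = 5
Nim-value of the tree = 5

5


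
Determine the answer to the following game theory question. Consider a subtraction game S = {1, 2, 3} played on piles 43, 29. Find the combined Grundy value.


Subtraction set: {1, 2, 3}
For this subtraction set, G(n) = n mod 4 (period = max + 1 = 4).
Pile 1 (size 43): G(43) = 43 mod 4 = 3
Pile 2 (size 29): G(29) = 29 mod 4 = 1
Total Grundy value = XOR of all: 3 XOR 1 = 2

2


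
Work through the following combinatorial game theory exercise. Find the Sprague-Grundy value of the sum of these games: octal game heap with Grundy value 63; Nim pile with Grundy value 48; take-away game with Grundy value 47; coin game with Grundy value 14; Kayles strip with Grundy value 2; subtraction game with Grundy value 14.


By the Sprague-Grundy theorem, the Grundy value of a sum of games is the XOR of individual Grundy values.
octal game heap: Grundy value = 63. Running XOR: 0 XOR 63 = 63
Nim pile: Grundy value = 48. Running XOR: 63 XOR 48 = 15
take-away game: Grundy value = 47. Running XOR: 15 XOR 47 = 32
coin game: Grundy value = 14. Running XOR: 32 XOR 14 = 46
Kayles strip: Grundy value = 2. Running XOR: 46 XOR 2 = 44
subtraction game: Grundy value = 14. Running XOR: 44 XOR 14 = 34
The combined Grundy value is 34.

34


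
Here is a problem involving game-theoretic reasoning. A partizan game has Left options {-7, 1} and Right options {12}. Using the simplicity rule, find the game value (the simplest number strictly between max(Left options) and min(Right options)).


Left options: {-7, 1}, max = 1
Right options: {12}, min = 12
All options are numbers and max(Left) < min(Right), so by the simplicity theorem the value is the simplest (earliest-born) number strictly between 1 and 12.
Integers 2 through 11 all lie strictly between 1 and 12.
Among integers, the simplest (lowest birthday = smallest |n|; 0 is born on day 0, +-n on day n) is 2.
No non-integer in the interval can be simpler: if x is a non-integer in the interval, then floor(x) or ceil(x) also lies in the interval (the interval contains an integer), and both are proper prefixes of x's sign expansion, i.e. born earlier. So the game value is 2.
Game value = 2

2


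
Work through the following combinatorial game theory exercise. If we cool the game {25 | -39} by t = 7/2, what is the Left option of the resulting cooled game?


Original game: {25 | -39} (a switch {a | b} with a > b).
Cooling by t (for t below the temperature (a - b)/2 = 32) taxes each move by t: {a | b} cooled by t is {a - t | b + t}.
Cooling amount: t = 7/2
Cooled Left option: 25 - 7/2 = 43/2
Cooled Right option: -39 + 7/2 = -71/2
Cooled game: {43/2 | -71/2}
Left option = 43/2

43/2


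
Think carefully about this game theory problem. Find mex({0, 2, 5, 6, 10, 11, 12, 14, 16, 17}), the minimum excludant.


Set = {0, 2, 5, 6, 10, 11, 12, 14, 16, 17}
0 is in the set.
1 is NOT in the set. This is the mex.
mex = 1

1


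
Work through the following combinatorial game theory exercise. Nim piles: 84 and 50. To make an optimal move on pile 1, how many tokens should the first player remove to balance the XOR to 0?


Piles: 84 and 50
Current XOR: 84 XOR 50 = 102 (non-zero, so this is an N-position).
To make the XOR zero, we need to find a move that balances the piles.
For pile 1 (size 84): target = 84 XOR 102 = 50
We reduce pile 1 from 84 to 50.
Tokens removed: 84 - 50 = 34
Verification: 50 XOR 50 = 0

34


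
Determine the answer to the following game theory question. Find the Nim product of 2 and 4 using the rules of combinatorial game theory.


Nim multiplication is bilinear over XOR: (u XOR v) * w = (u*w) XOR (v*w).
So we split each operand into its bit components and XOR the pairwise Nim products.
2 = 2 (as XOR of powers of 2).
4 = 4 (as XOR of powers of 2).
Using the standard Nim-product table on single bits:
  2*2 = 3,   2*4 = 8,   2*8 = 12,
  4*4 = 6,   4*8 = 11,  8*8 = 13,
and  1*x = x (identity), k*l = l*k (commutative).
Pairwise Nim products:
  2 * 4 = 8
XOR them: 8 = 8.
Result: 2 * 4 = 8 (in Nim).

8


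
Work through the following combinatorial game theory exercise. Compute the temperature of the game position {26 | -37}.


The game is {26 | -37}, a switch {a | b} with numbers a > b.
Cooling {a | b} by t gives {a - t | b + t}, which stops being hot when a - t = b + t, i.e. at t = (a - b)/2. So the temperature of a switch is (a - b)/2.
Temperature = (Left option - Right option) / 2
= (26 - (-37)) / 2
= 63 / 2
= 63/2

63/2


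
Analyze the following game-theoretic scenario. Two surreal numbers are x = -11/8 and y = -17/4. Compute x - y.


x = -11/8, y = -17/4
Converting to common denominator: 8
x = -11/8, y = -34/8
x - y = -11/8 - -17/4 = 23/8

23/8


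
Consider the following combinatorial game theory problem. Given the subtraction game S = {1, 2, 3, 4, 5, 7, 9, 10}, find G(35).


The subtraction set is S = {1, 2, 3, 4, 5, 7, 9, 10}.
G(k) = mex{ G(k - s) : s in S, s <= k }. We compute iteratively: G(0) = 0.
G(1) = mex({0}) = 1
G(2) = mex({0, 1}) = 2
G(3) = mex({0, 1, 2}) = 3
G(4) = mex({0, 1, 2, 3}) = 4
G(5) = mex({0, 1, 2, 3, 4}) = 5
G(6) = mex({1, 2, 3, 4, 5}) = 0
G(7) = mex({0, 2, 3, 4, 5}) = 1
G(8) = mex({0, 1, 3, 4, 5}) = 2
G(9) = mex({0, 1, 2, 4, 5}) = 3
G(10) = mex({0, 1, 2, 3, 5}) = 4
G(11) = mex({0, 1, 2, 3, 4}) = 5
G(12) = mex({1, 2, 3, 4, 5}) = 0
G(13) = mex({0, 2, 3, 4, 5}) = 1
G(14) = mex({0, 1, 3, 4, 5}) = 2
G(15) = mex({0, 1, 2, 4, 5}) = 3
Observe that G(6)..G(15) = 0, 1, 2, 3, 4, 5, 0, 1, 2, 3 repeats G(0)..G(9) = 0, 1, 2, 3, 4, 5, 0, 1, 2, 3.
For k >= max(S) = 10, G(k) is determined by the previous 10 values G(k-10)..G(k-1); a window of 10 consecutive values has recurred shifted by 6, so by induction G(k + 6) = G(k) for all k >= 0: the sequence is periodic from the start with period 6.
One period: G(0..5) = 0, 1, 2, 3, 4, 5.
35 mod 6 = 5, so G(35) = G(5) = 5.

5


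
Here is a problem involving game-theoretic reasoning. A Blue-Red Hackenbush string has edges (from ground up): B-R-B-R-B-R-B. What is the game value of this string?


Edges (from ground): B-R-B-R-B-R-B
By Berlekamp's sign-expansion rule, a Blue-Red Hackenbush stalk has the value of the surreal number whose sign sequence is the edge sequence with B -> + and R -> -.
Sign sequence: +-+-+-+
Trace the sign expansion in the surreal number tree, starting from 0:
Edge 1: B (sign +) -> bounds (0, +inf), value = 1
Edge 2: R (sign -) -> bounds (0, 1), value = 1/2
Edge 3: B (sign +) -> bounds (1/2, 1), value = 3/4
Edge 4: R (sign -) -> bounds (1/2, 3/4), value = 5/8
Edge 5: B (sign +) -> bounds (5/8, 3/4), value = 11/16
Edge 6: R (sign -) -> bounds (5/8, 11/16), value = 21/32
Edge 7: B (sign +) -> bounds (21/32, 11/16), value = 43/64
Game value = 43/64

43/64


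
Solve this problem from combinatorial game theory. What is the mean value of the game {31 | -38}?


Game = {31 | -38}, a switch {a | b} with numbers a > b.
Its thermograph has left wall a - t and right wall b + t, which meet at t = (a - b)/2, where both equal (a + b)/2. So the mast (mean value) is at (a + b)/2.
Mean = (31 + (-38))/2 = -7/2 = -7/2

-7/2


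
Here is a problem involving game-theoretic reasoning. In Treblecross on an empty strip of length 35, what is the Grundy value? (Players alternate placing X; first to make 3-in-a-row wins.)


Treblecross: place X on empty cells; 3-in-a-row wins.
Playing within two cells of an existing X lets the opponent win at once, so sensible play treats the cells i-2..i+2 around each X as dead. The player left with no safe cell loses, so this is a normal-play take-away game on strips of safe cells.
Placing X at cell i (0-indexed) of a strip of k safe cells leaves independent strips of sizes max(0, i-2) and max(0, k-i-3). Hence G(k) = mex{ G(max(0,i-2)) XOR G(max(0,k-i-3)) : 0 <= i < k }, with G(0) = 0.
G(1): splits (0,0):0^0=0 -> mex({0}) = 1
G(2): splits (0,0):0^0=0 -> mex({0}) = 1
G(3): splits (0,0):0^0=0 -> mex({0}) = 1
G(4): splits (0,1):0^1=1 (0,0):0^0=0 -> mex({0, 1}) = 2
G(5): splits (0,2):0^1=1 (0,1):0^1=1 (0,0):0^0=0 -> mex({0, 1}) = 2
G(6) = mex({1}) = 0
G(7) = mex({0, 1, 2}) = 3
G(8) = mex({0, 1, 2}) = 3
G(9) = mex({0, 2}) = 1
G(10) = mex({0, 2, 3}) = 1
G(11) = mex({0, 3}) = 1
G(12) = mex({1, 3}) = 0
G(13) = mex({0, 1, 2, 3}) = 4
G(14) = mex({0, 1, 2}) = 3
G(15) = mex({0, 1, 2}) = 3
G(16) = mex({0, 1, 2, 4}) = 3
G(17) = mex({0, 1, 3, 4}) = 2
G(18) = mex({0, 1, 3, 4}) = 2
G(19) = mex({0, 1, 3, 5}) = 2
G(20) = mex({0, 1, 2, 3, 5}) = 4
G(21) = mex({0, 1, 2, 3, 5}) = 4
G(22) = mex({1, 2, 6}) = 0
G(23) = mex({0, 1, 2, 3, 4, 6}) = 5
G(24) = mex({0, 1, 2, 3, 4}) = 5
G(25) = mex({0, 1, 3, 4, 7}) = 2
G(26) = mex({0, 1, 3, 4, 5, 7}) = 2
G(27) = mex({0, 1, 3, 5}) = 2
G(28) = mex({0, 1, 2, 5}) = 3
G(29) = mex({0, 1, 2, 4, 5, 6}) = 3
G(30) = mex({1, 2, 4, 6}) = 0
G(31) = mex({0, 1, 2, 3, 4, 6}) = 5
G(32) = mex({1, 2, 3, 4, 7}) = 0
G(33) = mex({0, 3, 7}) = 1
G(34) = mex({0, 2, 3, 5, 7}) = 1
G(35) = mex({0, 2, 3, 5, 6}) = 1
Therefore G(35) = 1.

1


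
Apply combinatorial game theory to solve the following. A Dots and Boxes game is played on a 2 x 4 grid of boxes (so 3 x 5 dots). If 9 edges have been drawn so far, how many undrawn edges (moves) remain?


Grid: 2 x 4 boxes, i.e. 3 rows and 5 columns of dots.
Horizontal edges: (rows + 1) * cols = 3 * 4 = 12
Vertical edges: rows * (cols + 1) = 2 * 5 = 10
Total edges: 12 + 10 = 22
Edges drawn: 9
Remaining: 22 - 9 = 13

13


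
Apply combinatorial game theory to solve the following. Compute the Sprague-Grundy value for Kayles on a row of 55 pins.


Kayles: a move removes 1 or 2 adjacent pins from a contiguous row.
Removing pins from a row of k leaves two independent rows (a, b) with a + b = k - 1 (one pin) or a + b = k - 2 (two pins); an end removal gives a = 0.
By Sprague-Grundy, G(k) = mex{ G(a) XOR G(b) } over all these splits. G(0) = 0.
G(1): splits (0,0):0^0=0 -> mex({0}) = 1
G(2): splits (0,1):0^1=1 (0,0):0^0=0 -> mex({0, 1}) = 2
G(3): splits (0,2):0^2=2 (1,1):1^1=0 (0,1):0^1=1 -> mex({0, 1, 2}) = 3
G(4): splits (0,3):0^3=3 (1,2):1^2=3 (0,2):0^2=2 (1,1):1^1=0 -> mex({0, 2, 3}) = 1
G(5): splits (0,4):0^1=1 (1,3):1^3=2 (2,2):2^2=0 (0,3):0^3=3 (1,2):1^2=3 -> mex({0, 1, 2, 3}) = 4
G(6) = mex({0, 1, 2, 4}) = 3
G(7) = mex({0, 1, 3, 4, 5}) = 2
G(8) = mex({0, 2, 3, 5, 6}) = 1
G(9) = mex({0, 1, 2, 3, 6, 7}) = 4
G(10) = mex({0, 1, 3, 4, 5, 7}) = 2
G(11) = mex({0, 1, 2, 3, 4, 5}) = 6
G(12) = mex({0, 1, 2, 3, 5, 6, 7}) = 4
G(13) = mex({0, 2, 3, 4, 6, 7}) = 1
G(14) = mex({0, 1, 4, 5, 6, 7}) = 2
G(15) = mex({0, 1, 2, 3, 4, 5, 6}) = 7
G(16) = mex({0, 2, 3, 5, 6, 7}) = 1
G(17) = mex({0, 1, 2, 3, 5, 6, 7}) = 4
G(18) = mex({0, 1, 2, 4, 5, 6}) = 3
G(19) = mex({0, 1, 3, 4, 5, 7}) = 2
G(20) = mex({0, 2, 3, 4, 5, 6, 7}) = 1
G(21) = mex({0, 1, 2, 3, 5, 6, 7}) = 4
G(22) = mex({0, 1, 2, 3, 4, 5, 7}) = 6
G(23) = mex({0, 1, 2, 3, 4, 5, 6}) = 7
G(24) = mex({0, 1, 2, 3, 5, 6, 7}) = 4
G(25) = mex({0, 2, 3, 4, 6, 7}) = 1
G(26) = mex({0, 1, 3, 4, 5, 6, 7}) = 2
G(27) = mex({0, 1, 2, 3, 4, 5, 6, 7}) = 8
G(28) = mex({0, 1, 2, 3, 4, 6, 7, 8}) = 5
G(29) = mex({0, 1, 2, 3, 5, 6, 7, 8, 9}) = 4
G(30) = mex({0, 1, 2, 3, 4, 5, 6, 9, 10}) = 7
G(31) = mex({0, 1, 3, 4, 5, 7, 10, 11}) = 2
G(32) = mex({0, 2, 3, 4, 5, 6, 7, 9, 11}) = 1
G(33) = mex({0, 1, 2, 3, 4, 5, 6, 7, 9, 12}) = 8
G(34) = mex({0, 1, 2, 3, 4, 5, 7, 8, 11, 12}) = 6
G(35) = mex({0, 1, 2, 3, 4, 5, 6, 8, 9, 10, 11}) = 7
G(36) = mex({0, 1, 2, 3, 5, 6, 7, 9, 10}) = 4
G(37) = mex({0, 2, 3, 4, 6, 7, 9, 10, 11, 12}) = 1
G(38) = mex({0, 1, 3, 4, 5, 6, 7, 9, 10, 11, 12}) = 2
G(39) = mex({0, 1, 2, 4, 5, 6, 7, 9, 10, 12, 14}) = 3
G(40) = mex({0, 2, 3, 4, 6, 7, 11, 12, 14}) = 1
G(41) = mex({0, 1, 2, 3, 5, 6, 7, 9, 10, 11, 12}) = 4
G(42) = mex({0, 1, 2, 3, 4, 5, 6, 9, 10}) = 7
G(43) = mex({0, 1, 3, 4, 5, 7, 9, 10, 12, 15}) = 2
G(44) = mex({0, 2, 3, 4, 5, 6, 7, 9, 10, 12, 15}) = 1
G(45) = mex({0, 1, 2, 3, 4, 5, 6, 7, 9, 10, 12, 14}) = 8
G(46) = mex({0, 1, 3, 4, 5, 7, 8, 11, 12, 14}) = 2
G(47) = mex({0, 1, 2, 3, 4, 5, 6, 8, 9, 10, 11, 12}) = 7
G(48) = mex({0, 1, 2, 3, 5, 6, 7, 9, 10}) = 4
G(49) = mex({0, 2, 3, 4, 6, 7, 9, 10, 11, 12, 15}) = 1
G(50) = mex({0, 1, 4, 5, 6, 7, 9, 11, 12, 14, 15}) = 2
G(51) = mex({0, 1, 2, 3, 4, 5, 6, 7, 9, 12, 14, 15}) = 8
G(52) = mex({0, 2, 3, 4, 5, 6, 7, 8, 11, 12, 15}) = 1
G(53) = mex({0, 1, 2, 3, 5, 6, 7, 8, 9, 10, 11, 12}) = 4
G(54) = mex({0, 1, 2, 3, 4, 5, 6, 9, 10}) = 7
G(55) = mex({0, 1, 3, 4, 5, 7, 9, 10, 11, 12}) = 2
Therefore G(55) = 2.

2


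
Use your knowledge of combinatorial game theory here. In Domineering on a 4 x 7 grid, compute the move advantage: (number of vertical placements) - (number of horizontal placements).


Board is 4 x 7 (rows x cols).
Left (vertical) placements: (rows-1) * cols = 3 * 7 = 21
Right (horizontal) placements: rows * (cols-1) = 4 * 6 = 24
Advantage = Left - Right = 21 - 24 = -3

-3


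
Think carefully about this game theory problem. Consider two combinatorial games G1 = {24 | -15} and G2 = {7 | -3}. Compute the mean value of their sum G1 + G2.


G1 = {24 | -15}, G2 = {7 | -3}
Each is a switch {a | b} with numbers a > b; its mean value is (a + b)/2, and mean value is additive over game sums: m(G1 + G2) = m(G1) + m(G2).
Mean of G1 = (24 + (-15))/2 = 9/2 = 9/2
Mean of G2 = (7 + (-3))/2 = 4/2 = 2
Mean of G1 + G2 = 9/2 + 2 = 13/2

13/2


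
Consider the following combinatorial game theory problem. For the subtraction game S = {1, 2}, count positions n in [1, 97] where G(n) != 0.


Subtraction set S = {1, 2}, so G(n) = n mod 3.
G(n) = 0 when n is a multiple of 3.
Multiples of 3 in [1, 97]: 32
N-positions (nonzero Grundy) = 97 - 32 = 65

65


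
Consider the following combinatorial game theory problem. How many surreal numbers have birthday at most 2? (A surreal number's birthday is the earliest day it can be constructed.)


Day 0: {|} = 0 is born. Count = 1.
Day n: the number of surreal numbers born by day n is 2^(n+1) - 1.
By day 0: 2^1 - 1 = 1
By day 1: 2^2 - 1 = 3
By day 2: 2^3 - 1 = 7
By day 2: 7 surreal numbers.

7


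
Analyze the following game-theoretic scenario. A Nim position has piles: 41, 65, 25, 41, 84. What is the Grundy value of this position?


We need the XOR (exclusive or) of all pile sizes.
After XOR-ing pile 1 (size 41): 0 XOR 41 = 41
After XOR-ing pile 2 (size 65): 41 XOR 65 = 104
After XOR-ing pile 3 (size 25): 104 XOR 25 = 113
After XOR-ing pile 4 (size 41): 113 XOR 41 = 88
After XOR-ing pile 5 (size 84): 88 XOR 84 = 12
The Nim-value of this position is 12.

12


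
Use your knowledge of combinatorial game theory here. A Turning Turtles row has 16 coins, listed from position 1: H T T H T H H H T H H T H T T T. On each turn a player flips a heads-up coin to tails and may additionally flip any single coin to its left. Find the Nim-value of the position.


Coins: H T T H T H H H T H H T H T T T
Key fact: a single head at position k behaves exactly like a Nim heap of size k (turning it to T and optionally flipping a coin at j < k corresponds to moving the heap from k to j, or to 0), and heads combine as a disjunctive sum (two heads at the same place would cancel, matching j XOR j = 0). So the Nim-value is the XOR of the 1-indexed positions of the heads.
Face-up positions (1-indexed): [1, 4, 6, 7, 8, 10, 11, 13]
XOR 0 with 1: 0 XOR 1 = 1
XOR 1 with 4: 1 XOR 4 = 5
XOR 5 with 6: 5 XOR 6 = 3
XOR 3 with 7: 3 XOR 7 = 4
XOR 4 with 8: 4 XOR 8 = 12
XOR 12 with 10: 12 XOR 10 = 6
XOR 6 with 11: 6 XOR 11 = 13
XOR 13 with 13: 13 XOR 13 = 0
Nim-value = 0

0


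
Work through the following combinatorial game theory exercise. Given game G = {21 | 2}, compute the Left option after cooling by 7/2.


Original game: {21 | 2} (a switch {a | b} with a > b).
Cooling by t (for t below the temperature (a - b)/2 = 19/2) taxes each move by t: {a | b} cooled by t is {a - t | b + t}.
Cooling amount: t = 7/2
Cooled Left option: 21 - 7/2 = 35/2
Cooled Right option: 2 + 7/2 = 11/2
Cooled game: {35/2 | 11/2}
Left option = 35/2

35/2


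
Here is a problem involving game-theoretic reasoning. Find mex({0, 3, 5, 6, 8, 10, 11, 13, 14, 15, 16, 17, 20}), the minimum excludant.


Set = {0, 3, 5, 6, 8, 10, 11, 13, 14, 15, 16, 17, 20}
0 is in the set.
1 is NOT in the set. This is the mex.
mex = 1

1


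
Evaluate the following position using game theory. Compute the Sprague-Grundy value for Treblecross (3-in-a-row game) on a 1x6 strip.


Treblecross: place X on empty cells; 3-in-a-row wins.
Playing within two cells of an existing X lets the opponent win at once, so sensible play treats the cells i-2..i+2 around each X as dead. The player left with no safe cell loses, so this is a normal-play take-away game on strips of safe cells.
Placing X at cell i (0-indexed) of a strip of k safe cells leaves independent strips of sizes max(0, i-2) and max(0, k-i-3). Hence G(k) = mex{ G(max(0,i-2)) XOR G(max(0,k-i-3)) : 0 <= i < k }, with G(0) = 0.
G(1): splits (0,0):0^0=0 -> mex({0}) = 1
G(2): splits (0,0):0^0=0 -> mex({0}) = 1
G(3): splits (0,0):0^0=0 -> mex({0}) = 1
G(4): splits (0,1):0^1=1 (0,0):0^0=0 -> mex({0, 1}) = 2
G(5): splits (0,2):0^1=1 (0,1):0^1=1 (0,0):0^0=0 -> mex({0, 1}) = 2
G(6) = mex({1}) = 0
Therefore G(6) = 0.

0


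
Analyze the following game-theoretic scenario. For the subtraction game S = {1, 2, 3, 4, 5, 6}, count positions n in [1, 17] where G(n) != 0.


Subtraction set S = {1, 2, 3, 4, 5, 6}, so G(n) = n mod 7.
G(n) = 0 when n is a multiple of 7.
Multiples of 7 in [1, 17]: 2
N-positions (nonzero Grundy) = 17 - 2 = 15

15


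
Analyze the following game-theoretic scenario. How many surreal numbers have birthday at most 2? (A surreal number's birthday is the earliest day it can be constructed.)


Day 0: {|} = 0 is born. Count = 1.
Day n: the number of surreal numbers born by day n is 2^(n+1) - 1.
By day 0: 2^1 - 1 = 1
By day 1: 2^2 - 1 = 3
By day 2: 2^3 - 1 = 7
By day 2: 7 surreal numbers.

7


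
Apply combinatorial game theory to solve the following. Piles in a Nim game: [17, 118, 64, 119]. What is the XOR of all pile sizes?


We need the XOR (exclusive or) of all pile sizes.
After XOR-ing pile 1 (size 17): 0 XOR 17 = 17
After XOR-ing pile 2 (size 118): 17 XOR 118 = 103
After XOR-ing pile 3 (size 64): 103 XOR 64 = 39
After XOR-ing pile 4 (size 119): 39 XOR 119 = 80
The Nim-value of this position is 80.

80


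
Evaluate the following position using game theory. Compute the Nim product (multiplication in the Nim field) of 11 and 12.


Nim multiplication is bilinear over XOR: (u XOR v) * w = (u*w) XOR (v*w).
So we split each operand into its bit components and XOR the pairwise Nim products.
11 = 1 + 2 + 8 (as XOR of powers of 2).
12 = 4 + 8 (as XOR of powers of 2).
Using the standard Nim-product table on single bits:
  2*2 = 3,   2*4 = 8,   2*8 = 12,
  4*4 = 6,   4*8 = 11,  8*8 = 13,
and  1*x = x (identity), k*l = l*k (commutative).
Pairwise Nim products:
  1 * 4 = 4
  1 * 8 = 8
  2 * 4 = 8
  2 * 8 = 12
  8 * 4 = 11
  8 * 8 = 13
XOR them: 4 XOR 8 XOR 8 XOR 12 XOR 11 XOR 13 = 14.
Result: 11 * 12 = 14 (in Nim).

14
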